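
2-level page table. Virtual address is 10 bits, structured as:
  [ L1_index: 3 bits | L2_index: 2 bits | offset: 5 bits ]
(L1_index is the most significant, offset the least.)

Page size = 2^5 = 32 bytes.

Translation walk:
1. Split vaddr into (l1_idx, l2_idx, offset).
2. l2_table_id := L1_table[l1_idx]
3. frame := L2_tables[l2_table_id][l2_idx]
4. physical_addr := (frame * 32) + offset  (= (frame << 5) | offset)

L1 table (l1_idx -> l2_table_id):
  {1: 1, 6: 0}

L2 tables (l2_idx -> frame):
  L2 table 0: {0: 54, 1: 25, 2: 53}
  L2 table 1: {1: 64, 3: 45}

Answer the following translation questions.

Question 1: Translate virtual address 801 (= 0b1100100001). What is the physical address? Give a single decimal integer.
Answer: 801

Derivation:
vaddr = 801 = 0b1100100001
Split: l1_idx=6, l2_idx=1, offset=1
L1[6] = 0
L2[0][1] = 25
paddr = 25 * 32 + 1 = 801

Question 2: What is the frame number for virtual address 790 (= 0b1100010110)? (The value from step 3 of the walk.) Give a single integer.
vaddr = 790: l1_idx=6, l2_idx=0
L1[6] = 0; L2[0][0] = 54

Answer: 54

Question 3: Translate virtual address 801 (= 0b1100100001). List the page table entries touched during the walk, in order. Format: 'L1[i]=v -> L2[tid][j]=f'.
Answer: L1[6]=0 -> L2[0][1]=25

Derivation:
vaddr = 801 = 0b1100100001
Split: l1_idx=6, l2_idx=1, offset=1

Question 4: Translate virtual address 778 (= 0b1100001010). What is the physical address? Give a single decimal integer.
vaddr = 778 = 0b1100001010
Split: l1_idx=6, l2_idx=0, offset=10
L1[6] = 0
L2[0][0] = 54
paddr = 54 * 32 + 10 = 1738

Answer: 1738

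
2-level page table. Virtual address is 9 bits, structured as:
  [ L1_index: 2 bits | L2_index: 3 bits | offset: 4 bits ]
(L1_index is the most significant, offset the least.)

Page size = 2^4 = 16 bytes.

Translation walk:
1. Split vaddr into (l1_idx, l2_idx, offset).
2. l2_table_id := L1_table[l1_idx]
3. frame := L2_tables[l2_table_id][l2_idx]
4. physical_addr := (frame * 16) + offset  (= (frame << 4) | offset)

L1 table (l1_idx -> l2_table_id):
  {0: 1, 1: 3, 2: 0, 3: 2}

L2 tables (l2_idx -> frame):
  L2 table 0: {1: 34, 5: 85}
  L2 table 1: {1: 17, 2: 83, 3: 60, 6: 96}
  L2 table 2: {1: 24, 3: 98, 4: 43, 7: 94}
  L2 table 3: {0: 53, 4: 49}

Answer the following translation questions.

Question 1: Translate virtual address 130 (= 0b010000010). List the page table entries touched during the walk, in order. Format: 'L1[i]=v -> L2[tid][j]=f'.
Answer: L1[1]=3 -> L2[3][0]=53

Derivation:
vaddr = 130 = 0b010000010
Split: l1_idx=1, l2_idx=0, offset=2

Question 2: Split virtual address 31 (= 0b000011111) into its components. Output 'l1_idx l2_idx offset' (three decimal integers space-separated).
Answer: 0 1 15

Derivation:
vaddr = 31 = 0b000011111
  top 2 bits -> l1_idx = 0
  next 3 bits -> l2_idx = 1
  bottom 4 bits -> offset = 15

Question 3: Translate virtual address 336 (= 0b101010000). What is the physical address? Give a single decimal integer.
Answer: 1360

Derivation:
vaddr = 336 = 0b101010000
Split: l1_idx=2, l2_idx=5, offset=0
L1[2] = 0
L2[0][5] = 85
paddr = 85 * 16 + 0 = 1360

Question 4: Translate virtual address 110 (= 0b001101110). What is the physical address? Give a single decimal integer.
Answer: 1550

Derivation:
vaddr = 110 = 0b001101110
Split: l1_idx=0, l2_idx=6, offset=14
L1[0] = 1
L2[1][6] = 96
paddr = 96 * 16 + 14 = 1550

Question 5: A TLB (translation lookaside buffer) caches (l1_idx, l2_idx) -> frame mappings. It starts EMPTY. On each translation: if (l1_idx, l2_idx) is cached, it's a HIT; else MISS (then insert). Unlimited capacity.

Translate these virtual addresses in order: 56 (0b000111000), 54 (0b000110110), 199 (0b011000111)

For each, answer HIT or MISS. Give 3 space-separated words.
vaddr=56: (0,3) not in TLB -> MISS, insert
vaddr=54: (0,3) in TLB -> HIT
vaddr=199: (1,4) not in TLB -> MISS, insert

Answer: MISS HIT MISS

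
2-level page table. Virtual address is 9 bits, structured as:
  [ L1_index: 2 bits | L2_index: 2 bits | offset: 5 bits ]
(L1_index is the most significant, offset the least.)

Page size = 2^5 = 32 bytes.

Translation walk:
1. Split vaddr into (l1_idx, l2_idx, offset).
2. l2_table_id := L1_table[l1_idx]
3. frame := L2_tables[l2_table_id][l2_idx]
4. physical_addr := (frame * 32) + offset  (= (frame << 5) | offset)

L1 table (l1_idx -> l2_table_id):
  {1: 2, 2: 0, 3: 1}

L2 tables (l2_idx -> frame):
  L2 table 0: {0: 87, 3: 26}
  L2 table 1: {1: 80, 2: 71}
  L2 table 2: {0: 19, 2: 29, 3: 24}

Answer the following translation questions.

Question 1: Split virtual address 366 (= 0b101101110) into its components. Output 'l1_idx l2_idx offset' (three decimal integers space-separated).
vaddr = 366 = 0b101101110
  top 2 bits -> l1_idx = 2
  next 2 bits -> l2_idx = 3
  bottom 5 bits -> offset = 14

Answer: 2 3 14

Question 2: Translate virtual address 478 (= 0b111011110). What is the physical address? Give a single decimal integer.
Answer: 2302

Derivation:
vaddr = 478 = 0b111011110
Split: l1_idx=3, l2_idx=2, offset=30
L1[3] = 1
L2[1][2] = 71
paddr = 71 * 32 + 30 = 2302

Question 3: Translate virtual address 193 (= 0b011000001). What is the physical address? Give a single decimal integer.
Answer: 929

Derivation:
vaddr = 193 = 0b011000001
Split: l1_idx=1, l2_idx=2, offset=1
L1[1] = 2
L2[2][2] = 29
paddr = 29 * 32 + 1 = 929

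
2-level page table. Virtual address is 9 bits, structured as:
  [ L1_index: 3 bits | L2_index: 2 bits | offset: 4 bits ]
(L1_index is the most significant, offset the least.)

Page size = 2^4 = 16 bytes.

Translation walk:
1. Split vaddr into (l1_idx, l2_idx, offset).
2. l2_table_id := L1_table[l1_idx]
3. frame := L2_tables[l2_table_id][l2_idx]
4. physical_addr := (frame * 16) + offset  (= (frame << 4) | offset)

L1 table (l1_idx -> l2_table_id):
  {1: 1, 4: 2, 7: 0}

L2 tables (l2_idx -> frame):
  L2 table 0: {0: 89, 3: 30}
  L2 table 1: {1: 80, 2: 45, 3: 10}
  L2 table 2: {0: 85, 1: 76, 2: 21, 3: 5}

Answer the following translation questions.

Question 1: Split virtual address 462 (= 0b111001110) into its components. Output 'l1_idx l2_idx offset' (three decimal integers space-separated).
vaddr = 462 = 0b111001110
  top 3 bits -> l1_idx = 7
  next 2 bits -> l2_idx = 0
  bottom 4 bits -> offset = 14

Answer: 7 0 14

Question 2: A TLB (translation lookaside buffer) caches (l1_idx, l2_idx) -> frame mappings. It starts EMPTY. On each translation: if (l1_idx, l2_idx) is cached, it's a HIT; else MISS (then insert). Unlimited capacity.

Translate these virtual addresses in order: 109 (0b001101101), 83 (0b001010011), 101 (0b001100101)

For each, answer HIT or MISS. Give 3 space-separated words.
Answer: MISS MISS HIT

Derivation:
vaddr=109: (1,2) not in TLB -> MISS, insert
vaddr=83: (1,1) not in TLB -> MISS, insert
vaddr=101: (1,2) in TLB -> HIT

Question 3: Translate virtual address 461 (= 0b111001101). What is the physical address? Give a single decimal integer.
Answer: 1437

Derivation:
vaddr = 461 = 0b111001101
Split: l1_idx=7, l2_idx=0, offset=13
L1[7] = 0
L2[0][0] = 89
paddr = 89 * 16 + 13 = 1437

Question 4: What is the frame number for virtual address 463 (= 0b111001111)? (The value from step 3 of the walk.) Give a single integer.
vaddr = 463: l1_idx=7, l2_idx=0
L1[7] = 0; L2[0][0] = 89

Answer: 89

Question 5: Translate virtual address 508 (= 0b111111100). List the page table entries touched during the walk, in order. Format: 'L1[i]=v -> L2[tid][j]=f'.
Answer: L1[7]=0 -> L2[0][3]=30

Derivation:
vaddr = 508 = 0b111111100
Split: l1_idx=7, l2_idx=3, offset=12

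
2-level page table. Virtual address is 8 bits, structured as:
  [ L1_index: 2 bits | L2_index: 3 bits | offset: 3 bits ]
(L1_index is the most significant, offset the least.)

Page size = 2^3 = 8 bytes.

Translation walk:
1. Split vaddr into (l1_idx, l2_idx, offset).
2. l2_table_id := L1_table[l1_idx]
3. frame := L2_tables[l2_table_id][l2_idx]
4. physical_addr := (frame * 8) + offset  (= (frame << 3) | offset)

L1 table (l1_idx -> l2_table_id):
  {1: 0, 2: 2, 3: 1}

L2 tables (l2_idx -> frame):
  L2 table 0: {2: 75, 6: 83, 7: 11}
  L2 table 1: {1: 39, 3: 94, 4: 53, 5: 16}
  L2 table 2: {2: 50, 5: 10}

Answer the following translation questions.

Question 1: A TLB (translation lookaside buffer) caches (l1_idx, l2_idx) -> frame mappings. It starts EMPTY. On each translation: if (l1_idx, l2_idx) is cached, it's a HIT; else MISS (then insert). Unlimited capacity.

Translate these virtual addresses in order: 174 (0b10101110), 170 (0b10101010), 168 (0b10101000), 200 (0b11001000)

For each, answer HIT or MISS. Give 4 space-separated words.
Answer: MISS HIT HIT MISS

Derivation:
vaddr=174: (2,5) not in TLB -> MISS, insert
vaddr=170: (2,5) in TLB -> HIT
vaddr=168: (2,5) in TLB -> HIT
vaddr=200: (3,1) not in TLB -> MISS, insert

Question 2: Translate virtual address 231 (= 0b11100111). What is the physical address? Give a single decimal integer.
vaddr = 231 = 0b11100111
Split: l1_idx=3, l2_idx=4, offset=7
L1[3] = 1
L2[1][4] = 53
paddr = 53 * 8 + 7 = 431

Answer: 431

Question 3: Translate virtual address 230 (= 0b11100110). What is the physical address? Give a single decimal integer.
Answer: 430

Derivation:
vaddr = 230 = 0b11100110
Split: l1_idx=3, l2_idx=4, offset=6
L1[3] = 1
L2[1][4] = 53
paddr = 53 * 8 + 6 = 430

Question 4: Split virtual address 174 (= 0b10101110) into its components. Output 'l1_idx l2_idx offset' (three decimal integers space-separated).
Answer: 2 5 6

Derivation:
vaddr = 174 = 0b10101110
  top 2 bits -> l1_idx = 2
  next 3 bits -> l2_idx = 5
  bottom 3 bits -> offset = 6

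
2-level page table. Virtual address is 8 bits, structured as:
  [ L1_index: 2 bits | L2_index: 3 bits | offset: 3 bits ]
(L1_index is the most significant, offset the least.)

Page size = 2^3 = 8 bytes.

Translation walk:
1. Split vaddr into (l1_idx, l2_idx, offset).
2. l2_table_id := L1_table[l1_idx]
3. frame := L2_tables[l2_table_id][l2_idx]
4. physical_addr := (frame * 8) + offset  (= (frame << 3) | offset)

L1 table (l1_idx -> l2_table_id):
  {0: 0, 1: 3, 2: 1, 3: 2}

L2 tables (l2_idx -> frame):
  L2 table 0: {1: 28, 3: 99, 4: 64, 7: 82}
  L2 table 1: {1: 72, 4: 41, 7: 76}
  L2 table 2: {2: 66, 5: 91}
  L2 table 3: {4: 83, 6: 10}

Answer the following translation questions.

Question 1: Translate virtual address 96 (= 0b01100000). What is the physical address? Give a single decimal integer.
Answer: 664

Derivation:
vaddr = 96 = 0b01100000
Split: l1_idx=1, l2_idx=4, offset=0
L1[1] = 3
L2[3][4] = 83
paddr = 83 * 8 + 0 = 664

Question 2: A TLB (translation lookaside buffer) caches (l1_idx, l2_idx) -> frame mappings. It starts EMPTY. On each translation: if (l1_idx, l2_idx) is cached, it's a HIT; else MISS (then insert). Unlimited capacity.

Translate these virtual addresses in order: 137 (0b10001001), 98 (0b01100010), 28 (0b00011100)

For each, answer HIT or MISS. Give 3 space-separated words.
Answer: MISS MISS MISS

Derivation:
vaddr=137: (2,1) not in TLB -> MISS, insert
vaddr=98: (1,4) not in TLB -> MISS, insert
vaddr=28: (0,3) not in TLB -> MISS, insert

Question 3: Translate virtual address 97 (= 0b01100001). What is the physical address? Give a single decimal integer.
Answer: 665

Derivation:
vaddr = 97 = 0b01100001
Split: l1_idx=1, l2_idx=4, offset=1
L1[1] = 3
L2[3][4] = 83
paddr = 83 * 8 + 1 = 665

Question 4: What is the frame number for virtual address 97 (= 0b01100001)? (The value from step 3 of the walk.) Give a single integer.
vaddr = 97: l1_idx=1, l2_idx=4
L1[1] = 3; L2[3][4] = 83

Answer: 83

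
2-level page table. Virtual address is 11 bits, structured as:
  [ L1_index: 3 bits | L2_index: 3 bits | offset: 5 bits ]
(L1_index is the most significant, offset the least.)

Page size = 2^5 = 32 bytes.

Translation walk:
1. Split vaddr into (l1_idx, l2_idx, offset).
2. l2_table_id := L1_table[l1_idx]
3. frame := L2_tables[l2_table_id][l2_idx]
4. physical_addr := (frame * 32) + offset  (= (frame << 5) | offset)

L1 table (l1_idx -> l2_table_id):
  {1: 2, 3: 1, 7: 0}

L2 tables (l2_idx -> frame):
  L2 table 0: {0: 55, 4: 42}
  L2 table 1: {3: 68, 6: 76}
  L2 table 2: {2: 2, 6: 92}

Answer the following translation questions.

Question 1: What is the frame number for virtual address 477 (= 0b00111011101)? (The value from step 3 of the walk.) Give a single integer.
Answer: 92

Derivation:
vaddr = 477: l1_idx=1, l2_idx=6
L1[1] = 2; L2[2][6] = 92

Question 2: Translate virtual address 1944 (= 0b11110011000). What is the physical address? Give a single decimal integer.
Answer: 1368

Derivation:
vaddr = 1944 = 0b11110011000
Split: l1_idx=7, l2_idx=4, offset=24
L1[7] = 0
L2[0][4] = 42
paddr = 42 * 32 + 24 = 1368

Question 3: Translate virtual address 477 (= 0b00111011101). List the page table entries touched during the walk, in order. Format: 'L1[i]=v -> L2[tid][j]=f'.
vaddr = 477 = 0b00111011101
Split: l1_idx=1, l2_idx=6, offset=29

Answer: L1[1]=2 -> L2[2][6]=92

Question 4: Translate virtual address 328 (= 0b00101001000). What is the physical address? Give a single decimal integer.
vaddr = 328 = 0b00101001000
Split: l1_idx=1, l2_idx=2, offset=8
L1[1] = 2
L2[2][2] = 2
paddr = 2 * 32 + 8 = 72

Answer: 72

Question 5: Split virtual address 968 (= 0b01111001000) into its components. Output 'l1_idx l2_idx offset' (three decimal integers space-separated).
vaddr = 968 = 0b01111001000
  top 3 bits -> l1_idx = 3
  next 3 bits -> l2_idx = 6
  bottom 5 bits -> offset = 8

Answer: 3 6 8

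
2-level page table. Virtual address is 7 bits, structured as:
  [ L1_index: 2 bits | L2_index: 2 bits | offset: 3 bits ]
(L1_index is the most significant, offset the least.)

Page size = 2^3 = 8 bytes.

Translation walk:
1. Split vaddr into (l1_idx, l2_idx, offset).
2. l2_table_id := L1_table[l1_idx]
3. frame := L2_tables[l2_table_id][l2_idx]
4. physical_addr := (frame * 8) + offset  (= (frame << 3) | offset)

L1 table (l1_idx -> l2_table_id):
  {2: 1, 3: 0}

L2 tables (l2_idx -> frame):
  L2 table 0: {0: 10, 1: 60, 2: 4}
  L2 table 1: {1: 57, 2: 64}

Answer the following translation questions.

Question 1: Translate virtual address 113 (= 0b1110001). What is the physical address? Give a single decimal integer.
vaddr = 113 = 0b1110001
Split: l1_idx=3, l2_idx=2, offset=1
L1[3] = 0
L2[0][2] = 4
paddr = 4 * 8 + 1 = 33

Answer: 33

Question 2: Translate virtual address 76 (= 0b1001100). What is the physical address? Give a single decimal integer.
Answer: 460

Derivation:
vaddr = 76 = 0b1001100
Split: l1_idx=2, l2_idx=1, offset=4
L1[2] = 1
L2[1][1] = 57
paddr = 57 * 8 + 4 = 460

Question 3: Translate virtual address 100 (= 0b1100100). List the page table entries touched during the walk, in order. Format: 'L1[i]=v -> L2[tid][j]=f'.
vaddr = 100 = 0b1100100
Split: l1_idx=3, l2_idx=0, offset=4

Answer: L1[3]=0 -> L2[0][0]=10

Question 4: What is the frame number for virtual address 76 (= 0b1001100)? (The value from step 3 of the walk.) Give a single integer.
vaddr = 76: l1_idx=2, l2_idx=1
L1[2] = 1; L2[1][1] = 57

Answer: 57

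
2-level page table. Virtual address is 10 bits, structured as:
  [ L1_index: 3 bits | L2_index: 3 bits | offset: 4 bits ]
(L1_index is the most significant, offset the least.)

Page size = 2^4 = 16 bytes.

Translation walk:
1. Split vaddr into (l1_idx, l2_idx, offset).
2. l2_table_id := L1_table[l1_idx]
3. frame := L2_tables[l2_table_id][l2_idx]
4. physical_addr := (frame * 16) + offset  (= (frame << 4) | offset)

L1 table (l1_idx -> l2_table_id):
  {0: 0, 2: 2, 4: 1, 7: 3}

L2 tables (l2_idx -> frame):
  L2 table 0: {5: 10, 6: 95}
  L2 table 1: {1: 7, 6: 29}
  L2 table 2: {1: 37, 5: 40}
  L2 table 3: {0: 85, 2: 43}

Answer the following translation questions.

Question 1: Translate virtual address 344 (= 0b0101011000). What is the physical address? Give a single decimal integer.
Answer: 648

Derivation:
vaddr = 344 = 0b0101011000
Split: l1_idx=2, l2_idx=5, offset=8
L1[2] = 2
L2[2][5] = 40
paddr = 40 * 16 + 8 = 648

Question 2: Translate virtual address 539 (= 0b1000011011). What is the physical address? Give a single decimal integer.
vaddr = 539 = 0b1000011011
Split: l1_idx=4, l2_idx=1, offset=11
L1[4] = 1
L2[1][1] = 7
paddr = 7 * 16 + 11 = 123

Answer: 123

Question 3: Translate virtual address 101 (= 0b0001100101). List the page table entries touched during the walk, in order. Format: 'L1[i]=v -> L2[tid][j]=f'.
vaddr = 101 = 0b0001100101
Split: l1_idx=0, l2_idx=6, offset=5

Answer: L1[0]=0 -> L2[0][6]=95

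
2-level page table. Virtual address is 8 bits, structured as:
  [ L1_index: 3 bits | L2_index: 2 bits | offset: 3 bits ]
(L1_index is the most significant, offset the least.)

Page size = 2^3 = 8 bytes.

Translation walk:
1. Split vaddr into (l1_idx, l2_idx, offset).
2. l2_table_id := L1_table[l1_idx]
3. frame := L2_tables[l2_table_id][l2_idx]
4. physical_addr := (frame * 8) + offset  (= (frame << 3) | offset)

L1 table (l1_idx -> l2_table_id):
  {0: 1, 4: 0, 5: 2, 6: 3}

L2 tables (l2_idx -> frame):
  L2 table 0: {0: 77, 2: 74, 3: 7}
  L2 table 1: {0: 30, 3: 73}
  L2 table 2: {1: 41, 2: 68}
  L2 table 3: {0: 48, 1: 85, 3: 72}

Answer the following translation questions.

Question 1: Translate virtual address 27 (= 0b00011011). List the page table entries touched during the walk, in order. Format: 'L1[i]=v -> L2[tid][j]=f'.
vaddr = 27 = 0b00011011
Split: l1_idx=0, l2_idx=3, offset=3

Answer: L1[0]=1 -> L2[1][3]=73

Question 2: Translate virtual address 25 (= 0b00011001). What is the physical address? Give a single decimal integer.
vaddr = 25 = 0b00011001
Split: l1_idx=0, l2_idx=3, offset=1
L1[0] = 1
L2[1][3] = 73
paddr = 73 * 8 + 1 = 585

Answer: 585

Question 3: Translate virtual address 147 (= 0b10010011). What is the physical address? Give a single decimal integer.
vaddr = 147 = 0b10010011
Split: l1_idx=4, l2_idx=2, offset=3
L1[4] = 0
L2[0][2] = 74
paddr = 74 * 8 + 3 = 595

Answer: 595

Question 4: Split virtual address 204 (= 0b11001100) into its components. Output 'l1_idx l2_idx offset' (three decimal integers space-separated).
Answer: 6 1 4

Derivation:
vaddr = 204 = 0b11001100
  top 3 bits -> l1_idx = 6
  next 2 bits -> l2_idx = 1
  bottom 3 bits -> offset = 4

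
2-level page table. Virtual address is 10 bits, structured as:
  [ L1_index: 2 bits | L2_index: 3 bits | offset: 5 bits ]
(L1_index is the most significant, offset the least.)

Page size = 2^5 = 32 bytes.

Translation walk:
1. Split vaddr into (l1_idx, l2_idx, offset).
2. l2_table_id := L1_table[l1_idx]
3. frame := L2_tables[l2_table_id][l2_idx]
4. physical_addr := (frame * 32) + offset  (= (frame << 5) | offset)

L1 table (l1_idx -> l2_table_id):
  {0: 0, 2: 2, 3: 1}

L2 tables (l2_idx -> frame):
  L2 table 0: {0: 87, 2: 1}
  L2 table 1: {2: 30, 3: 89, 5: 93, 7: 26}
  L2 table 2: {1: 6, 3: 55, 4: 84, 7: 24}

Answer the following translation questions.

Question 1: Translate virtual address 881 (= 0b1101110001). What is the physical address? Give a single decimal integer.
vaddr = 881 = 0b1101110001
Split: l1_idx=3, l2_idx=3, offset=17
L1[3] = 1
L2[1][3] = 89
paddr = 89 * 32 + 17 = 2865

Answer: 2865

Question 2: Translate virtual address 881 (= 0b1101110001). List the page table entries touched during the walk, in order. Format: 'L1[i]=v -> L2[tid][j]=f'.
vaddr = 881 = 0b1101110001
Split: l1_idx=3, l2_idx=3, offset=17

Answer: L1[3]=1 -> L2[1][3]=89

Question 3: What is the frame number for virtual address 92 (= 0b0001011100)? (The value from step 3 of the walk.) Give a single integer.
Answer: 1

Derivation:
vaddr = 92: l1_idx=0, l2_idx=2
L1[0] = 0; L2[0][2] = 1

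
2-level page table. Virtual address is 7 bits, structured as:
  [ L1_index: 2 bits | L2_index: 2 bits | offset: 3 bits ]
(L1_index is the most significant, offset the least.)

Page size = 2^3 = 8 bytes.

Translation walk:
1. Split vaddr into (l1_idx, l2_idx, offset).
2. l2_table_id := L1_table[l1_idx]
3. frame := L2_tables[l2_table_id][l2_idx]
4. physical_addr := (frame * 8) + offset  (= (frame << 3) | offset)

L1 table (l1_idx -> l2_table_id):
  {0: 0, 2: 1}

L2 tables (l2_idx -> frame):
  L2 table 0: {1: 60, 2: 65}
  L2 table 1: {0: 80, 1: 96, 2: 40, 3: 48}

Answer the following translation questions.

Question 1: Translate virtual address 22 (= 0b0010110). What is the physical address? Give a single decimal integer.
Answer: 526

Derivation:
vaddr = 22 = 0b0010110
Split: l1_idx=0, l2_idx=2, offset=6
L1[0] = 0
L2[0][2] = 65
paddr = 65 * 8 + 6 = 526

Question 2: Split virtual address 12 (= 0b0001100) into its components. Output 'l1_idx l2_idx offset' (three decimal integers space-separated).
Answer: 0 1 4

Derivation:
vaddr = 12 = 0b0001100
  top 2 bits -> l1_idx = 0
  next 2 bits -> l2_idx = 1
  bottom 3 bits -> offset = 4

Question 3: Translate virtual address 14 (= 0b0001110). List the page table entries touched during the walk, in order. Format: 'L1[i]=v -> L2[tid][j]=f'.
Answer: L1[0]=0 -> L2[0][1]=60

Derivation:
vaddr = 14 = 0b0001110
Split: l1_idx=0, l2_idx=1, offset=6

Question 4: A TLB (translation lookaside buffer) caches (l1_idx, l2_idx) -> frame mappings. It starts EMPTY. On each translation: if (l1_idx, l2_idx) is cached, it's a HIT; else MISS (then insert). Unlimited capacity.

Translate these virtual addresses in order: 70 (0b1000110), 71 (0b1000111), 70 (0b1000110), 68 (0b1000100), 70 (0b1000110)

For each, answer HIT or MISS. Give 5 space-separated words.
vaddr=70: (2,0) not in TLB -> MISS, insert
vaddr=71: (2,0) in TLB -> HIT
vaddr=70: (2,0) in TLB -> HIT
vaddr=68: (2,0) in TLB -> HIT
vaddr=70: (2,0) in TLB -> HIT

Answer: MISS HIT HIT HIT HIT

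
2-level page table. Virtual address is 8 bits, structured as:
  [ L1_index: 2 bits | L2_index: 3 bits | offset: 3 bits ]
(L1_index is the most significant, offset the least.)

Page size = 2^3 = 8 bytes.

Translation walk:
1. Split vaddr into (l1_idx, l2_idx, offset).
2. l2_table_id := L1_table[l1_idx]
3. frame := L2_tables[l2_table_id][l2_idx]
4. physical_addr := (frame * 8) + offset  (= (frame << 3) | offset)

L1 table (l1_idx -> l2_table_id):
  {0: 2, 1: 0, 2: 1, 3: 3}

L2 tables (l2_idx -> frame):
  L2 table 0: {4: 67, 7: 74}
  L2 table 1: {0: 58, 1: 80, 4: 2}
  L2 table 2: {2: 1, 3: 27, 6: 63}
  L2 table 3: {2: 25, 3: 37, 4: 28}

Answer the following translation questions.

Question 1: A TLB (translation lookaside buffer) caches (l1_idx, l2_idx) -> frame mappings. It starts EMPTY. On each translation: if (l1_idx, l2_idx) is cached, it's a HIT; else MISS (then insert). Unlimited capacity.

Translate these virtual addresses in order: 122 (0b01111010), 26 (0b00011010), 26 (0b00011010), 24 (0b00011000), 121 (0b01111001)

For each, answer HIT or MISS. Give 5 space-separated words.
Answer: MISS MISS HIT HIT HIT

Derivation:
vaddr=122: (1,7) not in TLB -> MISS, insert
vaddr=26: (0,3) not in TLB -> MISS, insert
vaddr=26: (0,3) in TLB -> HIT
vaddr=24: (0,3) in TLB -> HIT
vaddr=121: (1,7) in TLB -> HIT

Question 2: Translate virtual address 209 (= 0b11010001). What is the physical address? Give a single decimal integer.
Answer: 201

Derivation:
vaddr = 209 = 0b11010001
Split: l1_idx=3, l2_idx=2, offset=1
L1[3] = 3
L2[3][2] = 25
paddr = 25 * 8 + 1 = 201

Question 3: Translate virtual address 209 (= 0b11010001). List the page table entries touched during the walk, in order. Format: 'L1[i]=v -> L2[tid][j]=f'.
vaddr = 209 = 0b11010001
Split: l1_idx=3, l2_idx=2, offset=1

Answer: L1[3]=3 -> L2[3][2]=25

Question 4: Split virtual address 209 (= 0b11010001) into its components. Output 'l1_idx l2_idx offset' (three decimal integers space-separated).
vaddr = 209 = 0b11010001
  top 2 bits -> l1_idx = 3
  next 3 bits -> l2_idx = 2
  bottom 3 bits -> offset = 1

Answer: 3 2 1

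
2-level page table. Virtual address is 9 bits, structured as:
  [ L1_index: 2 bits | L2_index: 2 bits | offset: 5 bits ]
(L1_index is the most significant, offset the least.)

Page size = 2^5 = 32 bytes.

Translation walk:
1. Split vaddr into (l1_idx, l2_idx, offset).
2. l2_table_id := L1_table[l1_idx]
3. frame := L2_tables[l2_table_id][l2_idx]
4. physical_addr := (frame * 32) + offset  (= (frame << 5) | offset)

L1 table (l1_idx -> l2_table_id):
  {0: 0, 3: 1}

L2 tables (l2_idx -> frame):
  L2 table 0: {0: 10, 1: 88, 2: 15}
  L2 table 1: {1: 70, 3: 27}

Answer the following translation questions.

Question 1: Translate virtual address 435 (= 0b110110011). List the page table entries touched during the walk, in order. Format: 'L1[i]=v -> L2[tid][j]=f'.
vaddr = 435 = 0b110110011
Split: l1_idx=3, l2_idx=1, offset=19

Answer: L1[3]=1 -> L2[1][1]=70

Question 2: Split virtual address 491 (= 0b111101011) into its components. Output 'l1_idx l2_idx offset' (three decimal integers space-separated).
vaddr = 491 = 0b111101011
  top 2 bits -> l1_idx = 3
  next 2 bits -> l2_idx = 3
  bottom 5 bits -> offset = 11

Answer: 3 3 11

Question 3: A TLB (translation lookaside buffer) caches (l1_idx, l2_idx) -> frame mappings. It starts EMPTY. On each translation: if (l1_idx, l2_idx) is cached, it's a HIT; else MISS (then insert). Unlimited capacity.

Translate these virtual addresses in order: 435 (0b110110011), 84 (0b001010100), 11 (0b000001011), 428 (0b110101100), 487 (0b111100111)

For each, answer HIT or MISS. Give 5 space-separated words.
vaddr=435: (3,1) not in TLB -> MISS, insert
vaddr=84: (0,2) not in TLB -> MISS, insert
vaddr=11: (0,0) not in TLB -> MISS, insert
vaddr=428: (3,1) in TLB -> HIT
vaddr=487: (3,3) not in TLB -> MISS, insert

Answer: MISS MISS MISS HIT MISS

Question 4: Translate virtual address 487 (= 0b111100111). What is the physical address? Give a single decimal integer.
Answer: 871

Derivation:
vaddr = 487 = 0b111100111
Split: l1_idx=3, l2_idx=3, offset=7
L1[3] = 1
L2[1][3] = 27
paddr = 27 * 32 + 7 = 871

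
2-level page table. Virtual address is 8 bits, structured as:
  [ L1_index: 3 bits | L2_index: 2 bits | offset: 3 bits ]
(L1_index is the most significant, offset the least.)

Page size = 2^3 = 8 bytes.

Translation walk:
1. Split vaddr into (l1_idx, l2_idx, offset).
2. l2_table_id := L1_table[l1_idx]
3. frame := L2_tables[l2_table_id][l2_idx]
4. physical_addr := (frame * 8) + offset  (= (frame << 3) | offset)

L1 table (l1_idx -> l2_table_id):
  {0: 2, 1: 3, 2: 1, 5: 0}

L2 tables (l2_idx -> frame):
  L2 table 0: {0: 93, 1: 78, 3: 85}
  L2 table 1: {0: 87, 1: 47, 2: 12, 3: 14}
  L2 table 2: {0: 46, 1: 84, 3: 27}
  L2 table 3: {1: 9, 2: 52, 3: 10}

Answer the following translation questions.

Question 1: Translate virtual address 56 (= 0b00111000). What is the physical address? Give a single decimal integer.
vaddr = 56 = 0b00111000
Split: l1_idx=1, l2_idx=3, offset=0
L1[1] = 3
L2[3][3] = 10
paddr = 10 * 8 + 0 = 80

Answer: 80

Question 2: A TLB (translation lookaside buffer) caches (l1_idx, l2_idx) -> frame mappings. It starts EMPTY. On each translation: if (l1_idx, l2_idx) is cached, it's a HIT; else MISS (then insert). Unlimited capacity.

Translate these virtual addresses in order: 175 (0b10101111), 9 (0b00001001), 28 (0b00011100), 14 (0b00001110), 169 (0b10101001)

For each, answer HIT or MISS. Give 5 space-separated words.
vaddr=175: (5,1) not in TLB -> MISS, insert
vaddr=9: (0,1) not in TLB -> MISS, insert
vaddr=28: (0,3) not in TLB -> MISS, insert
vaddr=14: (0,1) in TLB -> HIT
vaddr=169: (5,1) in TLB -> HIT

Answer: MISS MISS MISS HIT HIT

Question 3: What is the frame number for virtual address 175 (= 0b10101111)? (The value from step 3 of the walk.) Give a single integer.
Answer: 78

Derivation:
vaddr = 175: l1_idx=5, l2_idx=1
L1[5] = 0; L2[0][1] = 78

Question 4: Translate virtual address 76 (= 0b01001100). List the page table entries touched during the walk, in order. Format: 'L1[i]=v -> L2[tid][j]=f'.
vaddr = 76 = 0b01001100
Split: l1_idx=2, l2_idx=1, offset=4

Answer: L1[2]=1 -> L2[1][1]=47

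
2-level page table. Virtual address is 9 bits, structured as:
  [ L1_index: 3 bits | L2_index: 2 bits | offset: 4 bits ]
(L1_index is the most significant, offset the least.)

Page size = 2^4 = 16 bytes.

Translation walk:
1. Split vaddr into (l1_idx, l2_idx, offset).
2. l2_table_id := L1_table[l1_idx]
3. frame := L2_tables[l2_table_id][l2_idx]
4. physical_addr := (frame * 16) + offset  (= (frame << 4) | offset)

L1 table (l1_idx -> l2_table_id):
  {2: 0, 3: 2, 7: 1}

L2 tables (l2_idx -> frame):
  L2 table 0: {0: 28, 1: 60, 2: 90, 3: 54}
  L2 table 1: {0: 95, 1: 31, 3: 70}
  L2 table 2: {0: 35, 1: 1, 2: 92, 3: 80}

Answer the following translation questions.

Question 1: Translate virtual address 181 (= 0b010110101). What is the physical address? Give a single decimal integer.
vaddr = 181 = 0b010110101
Split: l1_idx=2, l2_idx=3, offset=5
L1[2] = 0
L2[0][3] = 54
paddr = 54 * 16 + 5 = 869

Answer: 869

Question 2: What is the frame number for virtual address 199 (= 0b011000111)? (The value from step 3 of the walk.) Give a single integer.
Answer: 35

Derivation:
vaddr = 199: l1_idx=3, l2_idx=0
L1[3] = 2; L2[2][0] = 35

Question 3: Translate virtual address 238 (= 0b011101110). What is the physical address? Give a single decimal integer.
Answer: 1486

Derivation:
vaddr = 238 = 0b011101110
Split: l1_idx=3, l2_idx=2, offset=14
L1[3] = 2
L2[2][2] = 92
paddr = 92 * 16 + 14 = 1486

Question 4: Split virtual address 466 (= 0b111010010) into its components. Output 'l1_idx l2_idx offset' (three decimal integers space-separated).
vaddr = 466 = 0b111010010
  top 3 bits -> l1_idx = 7
  next 2 bits -> l2_idx = 1
  bottom 4 bits -> offset = 2

Answer: 7 1 2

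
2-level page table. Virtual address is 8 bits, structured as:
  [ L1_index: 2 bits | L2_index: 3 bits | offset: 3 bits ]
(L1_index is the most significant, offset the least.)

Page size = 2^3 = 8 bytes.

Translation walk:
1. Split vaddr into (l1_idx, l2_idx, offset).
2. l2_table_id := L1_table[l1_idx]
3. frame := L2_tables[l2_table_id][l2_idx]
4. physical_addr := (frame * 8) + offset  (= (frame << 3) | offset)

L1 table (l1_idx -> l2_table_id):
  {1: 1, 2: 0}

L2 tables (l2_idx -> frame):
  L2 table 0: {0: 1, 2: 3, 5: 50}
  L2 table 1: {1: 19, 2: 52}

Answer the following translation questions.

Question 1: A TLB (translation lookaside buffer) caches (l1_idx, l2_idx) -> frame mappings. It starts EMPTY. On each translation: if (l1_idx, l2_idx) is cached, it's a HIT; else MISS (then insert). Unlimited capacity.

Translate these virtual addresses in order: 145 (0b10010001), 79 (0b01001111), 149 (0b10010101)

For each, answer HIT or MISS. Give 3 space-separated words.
vaddr=145: (2,2) not in TLB -> MISS, insert
vaddr=79: (1,1) not in TLB -> MISS, insert
vaddr=149: (2,2) in TLB -> HIT

Answer: MISS MISS HIT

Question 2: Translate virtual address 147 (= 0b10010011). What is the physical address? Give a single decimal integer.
Answer: 27

Derivation:
vaddr = 147 = 0b10010011
Split: l1_idx=2, l2_idx=2, offset=3
L1[2] = 0
L2[0][2] = 3
paddr = 3 * 8 + 3 = 27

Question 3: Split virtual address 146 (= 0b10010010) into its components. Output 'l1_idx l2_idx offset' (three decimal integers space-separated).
vaddr = 146 = 0b10010010
  top 2 bits -> l1_idx = 2
  next 3 bits -> l2_idx = 2
  bottom 3 bits -> offset = 2

Answer: 2 2 2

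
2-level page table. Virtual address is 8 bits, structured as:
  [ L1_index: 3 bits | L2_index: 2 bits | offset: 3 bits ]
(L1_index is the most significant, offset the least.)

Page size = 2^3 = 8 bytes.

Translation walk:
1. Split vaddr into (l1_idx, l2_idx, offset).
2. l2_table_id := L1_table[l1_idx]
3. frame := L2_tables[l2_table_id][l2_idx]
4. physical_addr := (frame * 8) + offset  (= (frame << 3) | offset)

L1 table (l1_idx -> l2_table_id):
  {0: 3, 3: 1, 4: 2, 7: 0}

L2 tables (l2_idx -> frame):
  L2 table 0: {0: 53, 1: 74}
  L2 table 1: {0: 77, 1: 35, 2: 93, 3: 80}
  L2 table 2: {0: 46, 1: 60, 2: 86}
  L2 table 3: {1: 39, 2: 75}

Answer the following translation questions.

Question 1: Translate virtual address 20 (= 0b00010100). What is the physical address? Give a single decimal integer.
Answer: 604

Derivation:
vaddr = 20 = 0b00010100
Split: l1_idx=0, l2_idx=2, offset=4
L1[0] = 3
L2[3][2] = 75
paddr = 75 * 8 + 4 = 604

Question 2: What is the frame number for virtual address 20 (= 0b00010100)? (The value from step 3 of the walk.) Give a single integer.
Answer: 75

Derivation:
vaddr = 20: l1_idx=0, l2_idx=2
L1[0] = 3; L2[3][2] = 75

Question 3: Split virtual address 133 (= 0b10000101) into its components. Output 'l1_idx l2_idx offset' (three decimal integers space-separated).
Answer: 4 0 5

Derivation:
vaddr = 133 = 0b10000101
  top 3 bits -> l1_idx = 4
  next 2 bits -> l2_idx = 0
  bottom 3 bits -> offset = 5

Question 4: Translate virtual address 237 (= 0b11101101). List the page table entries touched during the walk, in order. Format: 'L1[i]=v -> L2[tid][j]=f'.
vaddr = 237 = 0b11101101
Split: l1_idx=7, l2_idx=1, offset=5

Answer: L1[7]=0 -> L2[0][1]=74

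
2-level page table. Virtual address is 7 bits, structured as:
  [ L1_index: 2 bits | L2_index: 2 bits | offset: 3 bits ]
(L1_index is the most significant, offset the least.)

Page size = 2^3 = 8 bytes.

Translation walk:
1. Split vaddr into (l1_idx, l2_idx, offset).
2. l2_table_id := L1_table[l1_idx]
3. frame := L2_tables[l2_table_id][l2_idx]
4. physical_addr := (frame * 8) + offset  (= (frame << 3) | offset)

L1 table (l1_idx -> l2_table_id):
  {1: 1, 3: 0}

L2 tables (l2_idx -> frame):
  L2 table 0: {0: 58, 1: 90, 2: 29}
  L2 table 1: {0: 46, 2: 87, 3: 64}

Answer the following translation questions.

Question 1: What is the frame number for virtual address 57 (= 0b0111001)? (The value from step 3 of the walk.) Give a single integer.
Answer: 64

Derivation:
vaddr = 57: l1_idx=1, l2_idx=3
L1[1] = 1; L2[1][3] = 64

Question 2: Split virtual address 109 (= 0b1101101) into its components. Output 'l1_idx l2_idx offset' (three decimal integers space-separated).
Answer: 3 1 5

Derivation:
vaddr = 109 = 0b1101101
  top 2 bits -> l1_idx = 3
  next 2 bits -> l2_idx = 1
  bottom 3 bits -> offset = 5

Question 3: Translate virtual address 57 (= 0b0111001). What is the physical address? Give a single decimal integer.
vaddr = 57 = 0b0111001
Split: l1_idx=1, l2_idx=3, offset=1
L1[1] = 1
L2[1][3] = 64
paddr = 64 * 8 + 1 = 513

Answer: 513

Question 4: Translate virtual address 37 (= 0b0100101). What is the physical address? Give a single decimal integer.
Answer: 373

Derivation:
vaddr = 37 = 0b0100101
Split: l1_idx=1, l2_idx=0, offset=5
L1[1] = 1
L2[1][0] = 46
paddr = 46 * 8 + 5 = 373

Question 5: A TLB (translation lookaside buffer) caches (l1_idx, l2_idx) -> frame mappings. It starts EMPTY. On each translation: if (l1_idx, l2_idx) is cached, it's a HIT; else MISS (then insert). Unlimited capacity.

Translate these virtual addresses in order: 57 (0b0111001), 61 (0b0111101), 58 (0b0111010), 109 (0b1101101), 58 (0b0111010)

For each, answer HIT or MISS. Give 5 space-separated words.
Answer: MISS HIT HIT MISS HIT

Derivation:
vaddr=57: (1,3) not in TLB -> MISS, insert
vaddr=61: (1,3) in TLB -> HIT
vaddr=58: (1,3) in TLB -> HIT
vaddr=109: (3,1) not in TLB -> MISS, insert
vaddr=58: (1,3) in TLB -> HIT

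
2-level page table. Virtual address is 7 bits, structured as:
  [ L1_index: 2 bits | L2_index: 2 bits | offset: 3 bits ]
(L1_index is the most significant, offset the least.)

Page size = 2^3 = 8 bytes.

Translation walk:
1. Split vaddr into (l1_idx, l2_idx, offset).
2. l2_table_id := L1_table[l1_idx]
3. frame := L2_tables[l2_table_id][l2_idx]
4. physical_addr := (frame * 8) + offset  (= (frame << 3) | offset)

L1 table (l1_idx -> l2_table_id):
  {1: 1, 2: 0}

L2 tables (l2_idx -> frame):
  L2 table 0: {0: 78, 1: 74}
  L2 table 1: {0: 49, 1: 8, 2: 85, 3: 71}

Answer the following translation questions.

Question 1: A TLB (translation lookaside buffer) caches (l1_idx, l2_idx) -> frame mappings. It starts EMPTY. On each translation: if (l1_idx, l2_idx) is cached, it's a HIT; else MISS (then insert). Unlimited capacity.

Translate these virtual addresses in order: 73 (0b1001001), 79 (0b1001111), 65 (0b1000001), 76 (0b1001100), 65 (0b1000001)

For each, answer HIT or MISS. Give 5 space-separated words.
Answer: MISS HIT MISS HIT HIT

Derivation:
vaddr=73: (2,1) not in TLB -> MISS, insert
vaddr=79: (2,1) in TLB -> HIT
vaddr=65: (2,0) not in TLB -> MISS, insert
vaddr=76: (2,1) in TLB -> HIT
vaddr=65: (2,0) in TLB -> HIT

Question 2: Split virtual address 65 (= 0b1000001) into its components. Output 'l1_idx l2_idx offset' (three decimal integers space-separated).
Answer: 2 0 1

Derivation:
vaddr = 65 = 0b1000001
  top 2 bits -> l1_idx = 2
  next 2 bits -> l2_idx = 0
  bottom 3 bits -> offset = 1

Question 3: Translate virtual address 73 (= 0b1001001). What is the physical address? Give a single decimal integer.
Answer: 593

Derivation:
vaddr = 73 = 0b1001001
Split: l1_idx=2, l2_idx=1, offset=1
L1[2] = 0
L2[0][1] = 74
paddr = 74 * 8 + 1 = 593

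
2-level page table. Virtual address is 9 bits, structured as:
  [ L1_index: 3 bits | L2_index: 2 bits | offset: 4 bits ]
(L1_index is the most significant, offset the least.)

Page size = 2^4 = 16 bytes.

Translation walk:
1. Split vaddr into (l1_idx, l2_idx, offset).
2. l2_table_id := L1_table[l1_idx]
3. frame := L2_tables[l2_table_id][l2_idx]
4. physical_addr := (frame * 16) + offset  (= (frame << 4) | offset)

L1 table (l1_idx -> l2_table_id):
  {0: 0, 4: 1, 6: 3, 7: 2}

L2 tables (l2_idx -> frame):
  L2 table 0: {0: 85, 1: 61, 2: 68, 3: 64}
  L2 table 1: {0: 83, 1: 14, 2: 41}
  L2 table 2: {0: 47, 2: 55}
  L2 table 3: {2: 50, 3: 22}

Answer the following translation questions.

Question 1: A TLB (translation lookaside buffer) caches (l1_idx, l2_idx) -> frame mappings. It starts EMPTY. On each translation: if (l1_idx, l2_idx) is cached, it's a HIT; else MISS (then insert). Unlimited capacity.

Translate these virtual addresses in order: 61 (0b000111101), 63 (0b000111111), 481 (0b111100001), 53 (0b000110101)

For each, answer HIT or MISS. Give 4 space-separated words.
Answer: MISS HIT MISS HIT

Derivation:
vaddr=61: (0,3) not in TLB -> MISS, insert
vaddr=63: (0,3) in TLB -> HIT
vaddr=481: (7,2) not in TLB -> MISS, insert
vaddr=53: (0,3) in TLB -> HIT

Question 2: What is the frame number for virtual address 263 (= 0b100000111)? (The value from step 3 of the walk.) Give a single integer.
vaddr = 263: l1_idx=4, l2_idx=0
L1[4] = 1; L2[1][0] = 83

Answer: 83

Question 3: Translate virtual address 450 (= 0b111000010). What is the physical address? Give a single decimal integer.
Answer: 754

Derivation:
vaddr = 450 = 0b111000010
Split: l1_idx=7, l2_idx=0, offset=2
L1[7] = 2
L2[2][0] = 47
paddr = 47 * 16 + 2 = 754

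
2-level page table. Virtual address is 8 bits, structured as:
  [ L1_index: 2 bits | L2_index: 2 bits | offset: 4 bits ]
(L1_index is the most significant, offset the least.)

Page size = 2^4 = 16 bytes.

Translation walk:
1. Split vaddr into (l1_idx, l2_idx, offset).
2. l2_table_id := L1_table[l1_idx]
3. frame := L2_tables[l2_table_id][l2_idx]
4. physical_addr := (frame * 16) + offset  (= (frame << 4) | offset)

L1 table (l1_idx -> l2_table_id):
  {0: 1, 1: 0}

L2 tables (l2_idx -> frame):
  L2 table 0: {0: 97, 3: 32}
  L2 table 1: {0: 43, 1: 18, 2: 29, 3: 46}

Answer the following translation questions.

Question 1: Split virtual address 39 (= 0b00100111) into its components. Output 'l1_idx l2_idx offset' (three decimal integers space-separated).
Answer: 0 2 7

Derivation:
vaddr = 39 = 0b00100111
  top 2 bits -> l1_idx = 0
  next 2 bits -> l2_idx = 2
  bottom 4 bits -> offset = 7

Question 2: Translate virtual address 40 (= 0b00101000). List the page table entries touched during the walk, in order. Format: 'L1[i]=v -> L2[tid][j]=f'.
Answer: L1[0]=1 -> L2[1][2]=29

Derivation:
vaddr = 40 = 0b00101000
Split: l1_idx=0, l2_idx=2, offset=8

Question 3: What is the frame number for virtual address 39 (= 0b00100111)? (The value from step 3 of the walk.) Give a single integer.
Answer: 29

Derivation:
vaddr = 39: l1_idx=0, l2_idx=2
L1[0] = 1; L2[1][2] = 29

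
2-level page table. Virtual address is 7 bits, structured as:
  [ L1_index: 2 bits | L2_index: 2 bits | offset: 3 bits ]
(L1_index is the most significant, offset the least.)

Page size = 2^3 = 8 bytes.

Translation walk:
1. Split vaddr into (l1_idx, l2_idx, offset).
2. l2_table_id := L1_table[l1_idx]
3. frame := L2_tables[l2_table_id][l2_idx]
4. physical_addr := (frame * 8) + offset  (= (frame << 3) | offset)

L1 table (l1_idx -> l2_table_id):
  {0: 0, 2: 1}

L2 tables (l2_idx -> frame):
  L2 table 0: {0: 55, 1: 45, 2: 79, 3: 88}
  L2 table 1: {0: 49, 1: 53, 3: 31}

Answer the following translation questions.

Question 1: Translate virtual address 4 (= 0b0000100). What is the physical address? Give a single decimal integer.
Answer: 444

Derivation:
vaddr = 4 = 0b0000100
Split: l1_idx=0, l2_idx=0, offset=4
L1[0] = 0
L2[0][0] = 55
paddr = 55 * 8 + 4 = 444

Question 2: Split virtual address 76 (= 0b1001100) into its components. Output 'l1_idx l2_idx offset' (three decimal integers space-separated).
vaddr = 76 = 0b1001100
  top 2 bits -> l1_idx = 2
  next 2 bits -> l2_idx = 1
  bottom 3 bits -> offset = 4

Answer: 2 1 4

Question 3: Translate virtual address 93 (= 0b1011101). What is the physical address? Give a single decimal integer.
Answer: 253

Derivation:
vaddr = 93 = 0b1011101
Split: l1_idx=2, l2_idx=3, offset=5
L1[2] = 1
L2[1][3] = 31
paddr = 31 * 8 + 5 = 253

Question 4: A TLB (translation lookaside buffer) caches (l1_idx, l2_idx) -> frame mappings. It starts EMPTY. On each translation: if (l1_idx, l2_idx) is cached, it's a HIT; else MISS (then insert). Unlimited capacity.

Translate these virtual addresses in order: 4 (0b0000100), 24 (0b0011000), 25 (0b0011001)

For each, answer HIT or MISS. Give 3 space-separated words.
Answer: MISS MISS HIT

Derivation:
vaddr=4: (0,0) not in TLB -> MISS, insert
vaddr=24: (0,3) not in TLB -> MISS, insert
vaddr=25: (0,3) in TLB -> HIT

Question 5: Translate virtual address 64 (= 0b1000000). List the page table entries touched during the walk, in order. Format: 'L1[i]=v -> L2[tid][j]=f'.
Answer: L1[2]=1 -> L2[1][0]=49

Derivation:
vaddr = 64 = 0b1000000
Split: l1_idx=2, l2_idx=0, offset=0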